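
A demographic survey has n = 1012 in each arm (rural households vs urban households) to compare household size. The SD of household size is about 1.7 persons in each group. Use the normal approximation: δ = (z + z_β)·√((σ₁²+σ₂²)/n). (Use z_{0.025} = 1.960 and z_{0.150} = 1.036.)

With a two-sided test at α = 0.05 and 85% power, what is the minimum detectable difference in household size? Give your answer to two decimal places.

Minimum detectable difference ≈ 0.23 persons

δ = (z_{α/2} + z_β) · √((σ₁²+σ₂²)/n)
  = (1.960 + 1.036) · √(5.78/1012)
  = 2.996 · √0.00571
  = 2.996 · 0.0756
  = 0.2264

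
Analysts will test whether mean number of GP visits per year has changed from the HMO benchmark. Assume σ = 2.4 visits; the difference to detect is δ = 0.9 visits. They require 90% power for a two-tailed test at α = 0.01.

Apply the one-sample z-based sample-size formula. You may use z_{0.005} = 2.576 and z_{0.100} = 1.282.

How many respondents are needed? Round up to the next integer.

n = (z_{α/2} + z_β)² · σ² / δ²
  = (2.576 + 1.282)² · 2.4² / 0.9²
  = 14.8842 · 5.76 / 0.81
  = 105.84
Round up → n = 106.

n = 106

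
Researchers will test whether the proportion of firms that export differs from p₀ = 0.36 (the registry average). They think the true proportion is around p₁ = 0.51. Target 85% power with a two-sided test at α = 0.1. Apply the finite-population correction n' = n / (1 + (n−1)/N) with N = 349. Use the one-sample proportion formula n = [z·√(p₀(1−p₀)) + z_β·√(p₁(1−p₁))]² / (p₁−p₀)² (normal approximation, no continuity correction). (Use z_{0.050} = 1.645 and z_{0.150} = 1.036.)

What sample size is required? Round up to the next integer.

n = [z_{α/2}·√(p₀q₀) + z_β·√(p₁q₁)]² / (p₁ − p₀)²
  = [1.645·√(0.36·0.64) + 1.036·√(0.51·0.49)]² / (0.15)²
  = [1.645·0.4800 + 1.036·0.4999]² / 0.0225
  = [1.3075]² / 0.0225
  = 75.98
Finite-population correction (N = 349): 75.98 / (1 + (75.98 − 1)/349) = 62.54.
Round up → n = 63.

n = 63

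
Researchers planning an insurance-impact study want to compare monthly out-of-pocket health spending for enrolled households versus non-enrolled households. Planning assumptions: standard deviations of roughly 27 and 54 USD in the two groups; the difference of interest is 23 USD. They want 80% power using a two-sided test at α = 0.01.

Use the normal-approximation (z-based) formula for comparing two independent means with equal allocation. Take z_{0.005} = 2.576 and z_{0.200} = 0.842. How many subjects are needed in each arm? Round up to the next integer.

n = 81 per group

n = (z_{α/2} + z_β)² · (σ₁² + σ₂²) / δ²
  = (2.576 + 0.842)² · (27² + 54² = 3645) / 23²
  = 11.6827 · 3645 / 529
  = 80.50
Round up → n = 81 per group.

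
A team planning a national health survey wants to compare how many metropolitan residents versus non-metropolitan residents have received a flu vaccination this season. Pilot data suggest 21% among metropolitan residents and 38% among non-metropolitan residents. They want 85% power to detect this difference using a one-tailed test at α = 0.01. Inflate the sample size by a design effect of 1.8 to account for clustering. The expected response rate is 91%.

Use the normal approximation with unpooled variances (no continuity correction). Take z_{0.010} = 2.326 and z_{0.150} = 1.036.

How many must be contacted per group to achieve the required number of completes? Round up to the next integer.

n = 311 per group

n = (z_α + z_β)² · [p₁(1−p₁) + p₂(1−p₂)] / (p₁ − p₂)²
  = (2.326 + 1.036)² · (0.21·0.79 + 0.38·0.62) / (-0.17)²
  = (3.362)² · (0.1659 + 0.2356) / 0.0289
  = 11.3030 · 0.4015 / 0.0289
  = 157.03
Design effect: 1.8 × 157.03 = 282.65.
Adjust for 91% response: 282.65 / 0.91 = 310.61.
Round up → n = 311 per group.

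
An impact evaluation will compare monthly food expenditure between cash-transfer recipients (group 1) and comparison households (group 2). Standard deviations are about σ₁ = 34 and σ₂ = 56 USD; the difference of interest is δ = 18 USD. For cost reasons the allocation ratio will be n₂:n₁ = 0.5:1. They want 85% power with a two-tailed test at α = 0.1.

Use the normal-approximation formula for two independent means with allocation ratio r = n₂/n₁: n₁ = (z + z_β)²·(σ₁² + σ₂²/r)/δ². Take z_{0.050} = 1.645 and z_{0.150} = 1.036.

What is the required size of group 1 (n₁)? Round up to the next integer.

n₁ = (z_{α/2} + z_β)² · (σ₁² + σ₂²/r) / δ²
   = (1.645 + 1.036)² · (34² + 56²/0.5) / 18²
   = 7.1878 · (1156 + 6272) / 324
   = 7.1878 · 7428 / 324
   = 164.79
Round up → n₁ = 165; n₂ = r·n₁ = 0.5 × 165 = 83.

n₁ = 165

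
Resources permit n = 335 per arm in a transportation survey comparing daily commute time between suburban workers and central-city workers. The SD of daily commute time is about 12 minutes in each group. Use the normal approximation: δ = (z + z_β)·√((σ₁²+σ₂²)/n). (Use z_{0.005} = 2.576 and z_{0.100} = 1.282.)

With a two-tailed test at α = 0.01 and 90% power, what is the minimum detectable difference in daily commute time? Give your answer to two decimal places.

δ = (z_{α/2} + z_β) · √((σ₁²+σ₂²)/n)
  = (2.576 + 1.282) · √(288/335)
  = 3.858 · √0.8597
  = 3.858 · 0.9272
  = 3.5771

Minimum detectable difference ≈ 3.58 minutes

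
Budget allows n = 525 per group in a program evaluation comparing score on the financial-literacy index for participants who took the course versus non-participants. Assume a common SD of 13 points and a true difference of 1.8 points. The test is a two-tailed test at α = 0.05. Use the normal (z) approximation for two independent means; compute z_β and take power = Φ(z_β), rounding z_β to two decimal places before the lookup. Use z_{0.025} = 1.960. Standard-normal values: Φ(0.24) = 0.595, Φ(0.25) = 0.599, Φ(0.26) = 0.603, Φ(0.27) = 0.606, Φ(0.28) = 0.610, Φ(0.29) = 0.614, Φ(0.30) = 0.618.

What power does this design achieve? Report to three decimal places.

z_β = δ·√(n/(σ₁²+σ₂²)) − z_{α/2}
    = 1.8 · √(525/338) − 1.960
    = 1.8 · 1.24630 − 1.960
    = 2.2433 − 1.960 = 0.2833 → 0.28
Power = Φ(0.28) = 0.610.

Power ≈ 0.610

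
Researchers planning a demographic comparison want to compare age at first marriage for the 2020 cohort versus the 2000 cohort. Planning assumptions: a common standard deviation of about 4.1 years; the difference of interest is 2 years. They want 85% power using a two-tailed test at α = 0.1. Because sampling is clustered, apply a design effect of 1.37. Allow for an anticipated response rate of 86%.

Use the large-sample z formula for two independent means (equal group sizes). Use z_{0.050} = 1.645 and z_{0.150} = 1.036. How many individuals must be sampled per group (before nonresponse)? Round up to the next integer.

n = 97 per group

n = (z_{α/2} + z_β)² · (σ₁² + σ₂²) / δ²
  = (1.645 + 1.036)² · (2·4.1² = 33.62) / 2²
  = 7.1878 · 33.62 / 4
  = 60.41
Design effect: 1.37 × 60.41 = 82.77.
Adjust for 86% response: 82.77 / 0.86 = 96.24.
Round up → n = 97 per group.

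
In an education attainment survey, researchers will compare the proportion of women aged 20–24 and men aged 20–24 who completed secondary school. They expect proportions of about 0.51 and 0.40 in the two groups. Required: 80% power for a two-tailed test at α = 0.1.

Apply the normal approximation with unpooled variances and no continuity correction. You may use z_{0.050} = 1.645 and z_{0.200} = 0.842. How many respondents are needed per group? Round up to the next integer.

n = (z_{α/2} + z_β)² · [p₁(1−p₁) + p₂(1−p₂)] / (p₁ − p₂)²
  = (1.645 + 0.842)² · (0.51·0.49 + 0.40·0.60) / (0.11)²
  = (2.487)² · (0.2499 + 0.2400) / 0.0121
  = 6.1852 · 0.4899 / 0.0121
  = 250.42
Round up → n = 251 per group.

n = 251 per group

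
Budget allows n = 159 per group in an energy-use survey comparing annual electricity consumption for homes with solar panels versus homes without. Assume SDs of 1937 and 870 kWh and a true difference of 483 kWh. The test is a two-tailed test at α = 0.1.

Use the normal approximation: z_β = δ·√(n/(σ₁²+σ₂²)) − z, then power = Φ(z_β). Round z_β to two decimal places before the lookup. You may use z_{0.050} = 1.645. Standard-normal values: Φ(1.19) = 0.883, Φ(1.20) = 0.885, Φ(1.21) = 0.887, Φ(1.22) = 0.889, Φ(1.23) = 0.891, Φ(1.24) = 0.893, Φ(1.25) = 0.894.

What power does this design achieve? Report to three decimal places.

z_β = δ·√(n/(σ₁²+σ₂²)) − z_{α/2}
    = 483 · √(159/4508869) − 1.645
    = 483 · 0.00594 − 1.645
    = 2.8682 − 1.645 = 1.2232 → 1.22
Power = Φ(1.22) = 0.889.

Power ≈ 0.889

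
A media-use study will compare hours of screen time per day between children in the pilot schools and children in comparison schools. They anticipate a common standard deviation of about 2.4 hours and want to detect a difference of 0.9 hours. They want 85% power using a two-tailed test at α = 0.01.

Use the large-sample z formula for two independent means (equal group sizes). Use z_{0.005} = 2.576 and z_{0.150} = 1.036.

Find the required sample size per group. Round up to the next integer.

n = (z_{α/2} + z_β)² · (σ₁² + σ₂²) / δ²
  = (2.576 + 1.036)² · (2·2.4² = 11.52) / 0.9²
  = 13.0465 · 11.52 / 0.81
  = 185.55
Round up → n = 186 per group.

n = 186 per group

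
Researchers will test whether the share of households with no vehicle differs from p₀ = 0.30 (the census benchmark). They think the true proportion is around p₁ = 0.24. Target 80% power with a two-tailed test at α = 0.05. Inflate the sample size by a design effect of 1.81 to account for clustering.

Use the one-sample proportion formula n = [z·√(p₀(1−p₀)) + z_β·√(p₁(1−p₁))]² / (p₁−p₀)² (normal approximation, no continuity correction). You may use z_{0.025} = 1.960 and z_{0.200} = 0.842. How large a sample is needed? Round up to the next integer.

n = 796

n = [z_{α/2}·√(p₀q₀) + z_β·√(p₁q₁)]² / (p₁ − p₀)²
  = [1.960·√(0.30·0.70) + 0.842·√(0.24·0.76)]² / (-0.06)²
  = [1.960·0.4583 + 0.842·0.4271]² / 0.0036
  = [1.2578]² / 0.0036
  = 439.45
Design effect: 1.81 × 439.45 = 795.41.
Round up → n = 796.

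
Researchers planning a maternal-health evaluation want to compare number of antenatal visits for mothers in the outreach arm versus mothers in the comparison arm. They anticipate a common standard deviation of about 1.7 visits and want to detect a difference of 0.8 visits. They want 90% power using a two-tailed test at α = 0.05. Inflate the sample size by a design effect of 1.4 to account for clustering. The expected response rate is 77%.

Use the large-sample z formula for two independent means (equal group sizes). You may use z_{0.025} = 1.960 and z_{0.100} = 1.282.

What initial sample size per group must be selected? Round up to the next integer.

n = (z_{α/2} + z_β)² · (σ₁² + σ₂²) / δ²
  = (1.960 + 1.282)² · (2·1.7² = 5.78) / 0.8²
  = 10.5106 · 5.78 / 0.64
  = 94.92
Design effect: 1.4 × 94.92 = 132.89.
Adjust for 77% response: 132.89 / 0.77 = 172.59.
Round up → n = 173 per group.

n = 173 per group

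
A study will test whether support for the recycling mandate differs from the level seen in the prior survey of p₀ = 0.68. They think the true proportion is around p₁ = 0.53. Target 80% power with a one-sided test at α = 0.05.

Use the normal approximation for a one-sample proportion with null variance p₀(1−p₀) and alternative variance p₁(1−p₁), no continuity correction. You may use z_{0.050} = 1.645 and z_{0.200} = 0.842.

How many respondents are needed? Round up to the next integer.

n = [z_α·√(p₀q₀) + z_β·√(p₁q₁)]² / (p₁ − p₀)²
  = [1.645·√(0.68·0.32) + 0.842·√(0.53·0.47)]² / (-0.15)²
  = [1.645·0.4665 + 0.842·0.4991]² / 0.0225
  = [1.1876]² / 0.0225
  = 62.68
Round up → n = 63.

n = 63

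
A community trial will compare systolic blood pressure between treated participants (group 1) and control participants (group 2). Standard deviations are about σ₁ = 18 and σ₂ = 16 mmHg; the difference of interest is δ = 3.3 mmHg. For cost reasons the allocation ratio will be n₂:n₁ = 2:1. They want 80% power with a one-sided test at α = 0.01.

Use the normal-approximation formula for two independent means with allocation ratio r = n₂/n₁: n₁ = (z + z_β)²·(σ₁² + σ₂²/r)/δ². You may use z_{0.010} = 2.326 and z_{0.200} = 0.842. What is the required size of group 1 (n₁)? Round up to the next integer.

n₁ = (z_α + z_β)² · (σ₁² + σ₂²/r) / δ²
   = (2.326 + 0.842)² · (18² + 16²/2) / 3.3²
   = 10.0362 · (324 + 128) / 10.89
   = 10.0362 · 452 / 10.89
   = 416.56
Round up → n₁ = 417; n₂ = r·n₁ = 2 × 417 = 834.

n₁ = 417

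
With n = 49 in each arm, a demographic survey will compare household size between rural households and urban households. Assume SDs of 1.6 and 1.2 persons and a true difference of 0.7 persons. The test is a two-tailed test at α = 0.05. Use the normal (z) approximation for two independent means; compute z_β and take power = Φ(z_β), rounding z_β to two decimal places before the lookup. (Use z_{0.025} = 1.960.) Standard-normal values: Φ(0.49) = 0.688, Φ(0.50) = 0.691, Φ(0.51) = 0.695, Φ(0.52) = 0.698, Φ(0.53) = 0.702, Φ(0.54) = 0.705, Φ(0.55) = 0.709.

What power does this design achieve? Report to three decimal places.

Power ≈ 0.688

z_β = δ·√(n/(σ₁²+σ₂²)) − z_{α/2}
    = 0.7 · √(49/4) − 1.960
    = 0.7 · 3.50000 − 1.960
    = 2.4500 − 1.960 = 0.4900 → 0.49
Power = Φ(0.49) = 0.688.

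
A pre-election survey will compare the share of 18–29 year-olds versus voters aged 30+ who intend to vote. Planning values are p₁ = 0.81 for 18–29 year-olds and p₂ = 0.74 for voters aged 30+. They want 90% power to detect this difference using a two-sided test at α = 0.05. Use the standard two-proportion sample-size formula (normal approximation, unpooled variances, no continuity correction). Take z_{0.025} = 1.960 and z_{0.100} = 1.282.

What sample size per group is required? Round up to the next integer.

n = (z_{α/2} + z_β)² · [p₁(1−p₁) + p₂(1−p₂)] / (p₁ − p₂)²
  = (1.960 + 1.282)² · (0.81·0.19 + 0.74·0.26) / (0.07)²
  = (3.242)² · (0.1539 + 0.1924) / 0.0049
  = 10.5106 · 0.3463 / 0.0049
  = 742.82
Round up → n = 743 per group.

n = 743 per group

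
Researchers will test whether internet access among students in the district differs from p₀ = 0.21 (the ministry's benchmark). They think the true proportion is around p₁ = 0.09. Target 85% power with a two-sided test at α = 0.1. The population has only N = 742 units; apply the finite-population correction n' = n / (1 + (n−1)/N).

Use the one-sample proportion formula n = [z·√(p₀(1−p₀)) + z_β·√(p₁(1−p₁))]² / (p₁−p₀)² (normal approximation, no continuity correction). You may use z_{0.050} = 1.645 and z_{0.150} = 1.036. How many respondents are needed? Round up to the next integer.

n = [z_{α/2}·√(p₀q₀) + z_β·√(p₁q₁)]² / (p₁ − p₀)²
  = [1.645·√(0.21·0.79) + 1.036·√(0.09·0.91)]² / (-0.12)²
  = [1.645·0.4073 + 1.036·0.2862]² / 0.0144
  = [0.9665]² / 0.0144
  = 64.87
Finite-population correction (N = 742): 64.87 / (1 + (64.87 − 1)/742) = 59.73.
Round up → n = 60.

n = 60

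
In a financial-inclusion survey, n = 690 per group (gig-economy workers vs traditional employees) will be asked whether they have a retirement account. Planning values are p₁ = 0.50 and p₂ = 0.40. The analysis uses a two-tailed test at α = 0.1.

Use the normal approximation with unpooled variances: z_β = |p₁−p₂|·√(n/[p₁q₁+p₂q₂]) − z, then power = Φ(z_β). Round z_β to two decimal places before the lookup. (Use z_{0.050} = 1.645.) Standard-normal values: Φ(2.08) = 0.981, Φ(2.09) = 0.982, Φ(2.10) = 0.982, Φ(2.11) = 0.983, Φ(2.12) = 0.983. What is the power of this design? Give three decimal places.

Power ≈ 0.983

z_β = |p₁−p₂|·√(n/[p₁q₁+p₂q₂]) − z_{α/2}
    = 0.10 · √(690/0.4900) − 1.645
    = 0.10 · 37.5255 − 1.645
    = 3.7526 − 1.645 = 2.1076 → 2.11
Power = Φ(2.11) = 0.983.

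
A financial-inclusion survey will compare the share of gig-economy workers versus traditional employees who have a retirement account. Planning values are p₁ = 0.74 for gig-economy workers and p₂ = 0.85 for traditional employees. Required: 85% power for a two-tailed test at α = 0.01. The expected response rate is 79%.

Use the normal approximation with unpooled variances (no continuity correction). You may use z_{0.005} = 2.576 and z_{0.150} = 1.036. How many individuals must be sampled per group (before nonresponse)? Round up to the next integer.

n = (z_{α/2} + z_β)² · [p₁(1−p₁) + p₂(1−p₂)] / (p₁ − p₂)²
  = (2.576 + 1.036)² · (0.74·0.26 + 0.85·0.15) / (-0.11)²
  = (3.612)² · (0.1924 + 0.1275) / 0.0121
  = 13.0465 · 0.3199 / 0.0121
  = 344.92
Adjust for 79% response: 344.92 / 0.79 = 436.61.
Round up → n = 437 per group.

n = 437 per group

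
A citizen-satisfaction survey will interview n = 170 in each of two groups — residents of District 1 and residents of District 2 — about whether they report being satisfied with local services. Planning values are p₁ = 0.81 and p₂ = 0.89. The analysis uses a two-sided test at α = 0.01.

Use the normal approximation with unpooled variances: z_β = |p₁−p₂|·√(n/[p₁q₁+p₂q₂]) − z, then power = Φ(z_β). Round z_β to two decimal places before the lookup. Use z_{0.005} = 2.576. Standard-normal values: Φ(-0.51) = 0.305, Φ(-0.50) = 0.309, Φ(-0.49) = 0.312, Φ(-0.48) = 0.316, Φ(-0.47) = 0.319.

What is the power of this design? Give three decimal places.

z_β = |p₁−p₂|·√(n/[p₁q₁+p₂q₂]) − z_{α/2}
    = 0.08 · √(170/0.2518) − 2.576
    = 0.08 · 25.9834 − 2.576
    = 2.0787 − 2.576 = -0.4973 → -0.50
Power = Φ(-0.50) = 0.309.

Power ≈ 0.309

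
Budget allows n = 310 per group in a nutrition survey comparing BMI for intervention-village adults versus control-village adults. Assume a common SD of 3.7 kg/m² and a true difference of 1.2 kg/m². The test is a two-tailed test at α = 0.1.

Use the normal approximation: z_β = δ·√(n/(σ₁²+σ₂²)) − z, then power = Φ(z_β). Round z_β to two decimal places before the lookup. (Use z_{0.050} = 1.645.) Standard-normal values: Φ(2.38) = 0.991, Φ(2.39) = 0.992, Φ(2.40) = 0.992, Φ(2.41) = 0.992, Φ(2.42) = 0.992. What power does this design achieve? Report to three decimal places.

z_β = δ·√(n/(σ₁²+σ₂²)) − z_{α/2}
    = 1.2 · √(310/27.38) − 1.645
    = 1.2 · 3.36484 − 1.645
    = 4.0378 − 1.645 = 2.3928 → 2.39
Power = Φ(2.39) = 0.992.

Power ≈ 0.992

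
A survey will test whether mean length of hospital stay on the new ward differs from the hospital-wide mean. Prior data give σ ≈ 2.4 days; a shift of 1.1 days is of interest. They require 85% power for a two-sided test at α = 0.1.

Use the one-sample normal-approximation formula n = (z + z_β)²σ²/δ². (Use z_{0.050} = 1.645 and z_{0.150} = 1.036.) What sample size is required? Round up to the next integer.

n = (z_{α/2} + z_β)² · σ² / δ²
  = (1.645 + 1.036)² · 2.4² / 1.1²
  = 7.1878 · 5.76 / 1.21
  = 34.22
Round up → n = 35.

n = 35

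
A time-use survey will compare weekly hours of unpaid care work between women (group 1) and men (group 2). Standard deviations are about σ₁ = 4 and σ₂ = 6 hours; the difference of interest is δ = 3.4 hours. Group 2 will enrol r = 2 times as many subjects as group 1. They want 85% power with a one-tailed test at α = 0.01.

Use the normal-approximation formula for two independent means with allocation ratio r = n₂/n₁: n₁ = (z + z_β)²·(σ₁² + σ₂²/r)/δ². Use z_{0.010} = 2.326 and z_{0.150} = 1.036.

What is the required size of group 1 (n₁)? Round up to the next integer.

n₁ = (z_α + z_β)² · (σ₁² + σ₂²/r) / δ²
   = (2.326 + 1.036)² · (4² + 6²/2) / 3.4²
   = 11.3030 · (16 + 18) / 11.56
   = 11.3030 · 34 / 11.56
   = 33.24
Round up → n₁ = 34; n₂ = r·n₁ = 2 × 34 = 68.

n₁ = 34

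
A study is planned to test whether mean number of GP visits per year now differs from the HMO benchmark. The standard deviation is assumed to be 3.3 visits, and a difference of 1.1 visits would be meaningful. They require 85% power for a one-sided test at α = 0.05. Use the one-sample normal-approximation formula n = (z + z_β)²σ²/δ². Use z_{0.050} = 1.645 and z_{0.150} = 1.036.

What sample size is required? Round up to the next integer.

n = (z_α + z_β)² · σ² / δ²
  = (1.645 + 1.036)² · 3.3² / 1.1²
  = 7.1878 · 10.89 / 1.21
  = 64.69
Round up → n = 65.

n = 65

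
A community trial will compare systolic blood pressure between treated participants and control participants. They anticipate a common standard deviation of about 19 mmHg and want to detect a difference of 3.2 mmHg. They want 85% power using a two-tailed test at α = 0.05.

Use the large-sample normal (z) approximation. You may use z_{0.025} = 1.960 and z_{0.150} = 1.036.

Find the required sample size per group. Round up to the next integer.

n = (z_{α/2} + z_β)² · (σ₁² + σ₂²) / δ²
  = (1.960 + 1.036)² · (2·19² = 722) / 3.2²
  = 8.9760 · 722 / 10.24
  = 632.88
Round up → n = 633 per group.

n = 633 per group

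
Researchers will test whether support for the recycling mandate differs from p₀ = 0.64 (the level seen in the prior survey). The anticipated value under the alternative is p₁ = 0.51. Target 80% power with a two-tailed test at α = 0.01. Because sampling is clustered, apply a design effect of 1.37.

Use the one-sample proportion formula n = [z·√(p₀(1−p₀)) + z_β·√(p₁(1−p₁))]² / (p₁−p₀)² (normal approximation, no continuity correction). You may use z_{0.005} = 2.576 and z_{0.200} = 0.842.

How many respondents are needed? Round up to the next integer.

n = 223

n = [z_{α/2}·√(p₀q₀) + z_β·√(p₁q₁)]² / (p₁ − p₀)²
  = [2.576·√(0.64·0.36) + 0.842·√(0.51·0.49)]² / (-0.13)²
  = [2.576·0.4800 + 0.842·0.4999]² / 0.0169
  = [1.6574]² / 0.0169
  = 162.54
Design effect: 1.37 × 162.54 = 222.68.
Round up → n = 223.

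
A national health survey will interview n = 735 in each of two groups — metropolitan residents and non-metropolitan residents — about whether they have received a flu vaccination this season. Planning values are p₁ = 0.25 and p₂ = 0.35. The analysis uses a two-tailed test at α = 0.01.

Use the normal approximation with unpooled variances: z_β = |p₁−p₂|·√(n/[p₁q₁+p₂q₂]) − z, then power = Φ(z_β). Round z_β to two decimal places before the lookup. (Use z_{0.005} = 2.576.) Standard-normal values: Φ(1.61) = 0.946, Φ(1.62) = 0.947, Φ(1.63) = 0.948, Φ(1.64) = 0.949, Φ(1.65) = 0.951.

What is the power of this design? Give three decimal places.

z_β = |p₁−p₂|·√(n/[p₁q₁+p₂q₂]) − z_{α/2}
    = 0.10 · √(735/0.4150) − 2.576
    = 0.10 · 42.0843 − 2.576
    = 4.2084 − 2.576 = 1.6324 → 1.63
Power = Φ(1.63) = 0.948.

Power ≈ 0.948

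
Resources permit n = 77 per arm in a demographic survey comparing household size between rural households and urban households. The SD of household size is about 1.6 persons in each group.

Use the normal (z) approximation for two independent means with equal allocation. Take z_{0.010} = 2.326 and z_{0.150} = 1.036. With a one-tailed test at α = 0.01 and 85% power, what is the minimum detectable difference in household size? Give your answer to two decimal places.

Minimum detectable difference ≈ 0.87 persons

δ = (z_α + z_β) · √((σ₁²+σ₂²)/n)
  = (2.326 + 1.036) · √(5.12/77)
  = 3.362 · √0.06649
  = 3.362 · 0.2579
  = 0.8669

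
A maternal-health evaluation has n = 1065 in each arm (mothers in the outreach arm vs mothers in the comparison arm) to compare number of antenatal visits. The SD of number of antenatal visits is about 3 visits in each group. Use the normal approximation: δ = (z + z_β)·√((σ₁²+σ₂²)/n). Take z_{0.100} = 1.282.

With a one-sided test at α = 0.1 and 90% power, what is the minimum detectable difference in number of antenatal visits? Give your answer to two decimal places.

Minimum detectable difference ≈ 0.33 visits

δ = (z_α + z_β) · √((σ₁²+σ₂²)/n)
  = (1.282 + 1.282) · √(18/1065)
  = 2.564 · √0.0169
  = 2.564 · 0.1300
  = 0.3333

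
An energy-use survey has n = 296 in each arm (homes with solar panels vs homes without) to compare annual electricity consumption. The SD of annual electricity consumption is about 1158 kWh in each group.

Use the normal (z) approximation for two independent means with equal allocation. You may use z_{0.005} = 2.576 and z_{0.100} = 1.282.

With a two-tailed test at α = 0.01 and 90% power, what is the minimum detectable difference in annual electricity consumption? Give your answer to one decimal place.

Minimum detectable difference ≈ 367.2 kWh

δ = (z_{α/2} + z_β) · √((σ₁²+σ₂²)/n)
  = (2.576 + 1.282) · √(2681928/296)
  = 3.858 · √9060.6
  = 3.858 · 95.1870
  = 367.2315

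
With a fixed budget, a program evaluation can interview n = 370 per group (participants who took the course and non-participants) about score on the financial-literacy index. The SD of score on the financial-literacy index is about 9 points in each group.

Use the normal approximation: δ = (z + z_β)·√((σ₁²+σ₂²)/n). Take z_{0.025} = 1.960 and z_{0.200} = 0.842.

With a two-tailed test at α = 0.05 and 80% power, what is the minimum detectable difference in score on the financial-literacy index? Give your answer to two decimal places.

Minimum detectable difference ≈ 1.85 points

δ = (z_{α/2} + z_β) · √((σ₁²+σ₂²)/n)
  = (1.960 + 0.842) · √(162/370)
  = 2.802 · √0.43784
  = 2.802 · 0.6617
  = 1.8541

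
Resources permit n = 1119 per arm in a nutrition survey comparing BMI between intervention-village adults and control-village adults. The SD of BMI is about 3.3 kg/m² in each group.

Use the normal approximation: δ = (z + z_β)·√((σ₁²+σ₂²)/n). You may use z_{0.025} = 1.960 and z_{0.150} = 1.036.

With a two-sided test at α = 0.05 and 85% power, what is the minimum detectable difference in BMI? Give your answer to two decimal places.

δ = (z_{α/2} + z_β) · √((σ₁²+σ₂²)/n)
  = (1.960 + 1.036) · √(21.78/1119)
  = 2.996 · √0.01946
  = 2.996 · 0.1395
  = 0.4180

Minimum detectable difference ≈ 0.42 kg/m²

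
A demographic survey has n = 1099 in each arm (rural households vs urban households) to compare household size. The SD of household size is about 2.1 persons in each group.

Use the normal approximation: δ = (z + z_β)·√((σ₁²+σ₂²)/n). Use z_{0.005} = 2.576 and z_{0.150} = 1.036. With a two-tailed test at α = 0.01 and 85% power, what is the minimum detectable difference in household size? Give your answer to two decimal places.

Minimum detectable difference ≈ 0.32 persons

δ = (z_{α/2} + z_β) · √((σ₁²+σ₂²)/n)
  = (2.576 + 1.036) · √(8.82/1099)
  = 3.612 · √0.00803
  = 3.612 · 0.0896
  = 0.3236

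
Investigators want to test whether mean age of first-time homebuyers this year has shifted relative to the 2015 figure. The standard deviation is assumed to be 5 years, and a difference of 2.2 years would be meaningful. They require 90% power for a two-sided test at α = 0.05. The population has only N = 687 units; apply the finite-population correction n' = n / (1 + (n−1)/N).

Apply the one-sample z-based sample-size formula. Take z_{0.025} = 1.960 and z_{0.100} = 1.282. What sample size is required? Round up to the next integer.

n = (z_{α/2} + z_β)² · σ² / δ²
  = (1.960 + 1.282)² · 5² / 2.2²
  = 10.5106 · 25 / 4.84
  = 54.29
Finite-population correction (N = 687): 54.29 / (1 + (54.29 − 1)/687) = 50.38.
Round up → n = 51.

n = 51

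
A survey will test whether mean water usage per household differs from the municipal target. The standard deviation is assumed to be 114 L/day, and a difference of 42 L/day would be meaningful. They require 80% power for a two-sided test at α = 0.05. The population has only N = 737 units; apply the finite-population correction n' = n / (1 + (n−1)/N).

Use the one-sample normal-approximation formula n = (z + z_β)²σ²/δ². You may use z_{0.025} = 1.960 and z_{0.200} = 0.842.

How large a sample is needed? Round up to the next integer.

n = 54

n = (z_{α/2} + z_β)² · σ² / δ²
  = (1.960 + 0.842)² · 114² / 42²
  = 7.8512 · 12996 / 1764
  = 57.84
Finite-population correction (N = 737): 57.84 / (1 + (57.84 − 1)/737) = 53.70.
Round up → n = 54.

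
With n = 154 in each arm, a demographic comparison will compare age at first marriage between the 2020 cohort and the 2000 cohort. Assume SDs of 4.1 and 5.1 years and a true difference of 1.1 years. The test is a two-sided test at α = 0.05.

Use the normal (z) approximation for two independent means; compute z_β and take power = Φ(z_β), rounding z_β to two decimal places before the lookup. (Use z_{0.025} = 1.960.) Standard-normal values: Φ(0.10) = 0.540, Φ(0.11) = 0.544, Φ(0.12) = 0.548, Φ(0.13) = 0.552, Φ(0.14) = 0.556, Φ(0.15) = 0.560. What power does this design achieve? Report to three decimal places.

Power ≈ 0.552

z_β = δ·√(n/(σ₁²+σ₂²)) − z_{α/2}
    = 1.1 · √(154/42.82) − 1.960
    = 1.1 · 1.89643 − 1.960
    = 2.0861 − 1.960 = 0.1261 → 0.13
Power = Φ(0.13) = 0.552.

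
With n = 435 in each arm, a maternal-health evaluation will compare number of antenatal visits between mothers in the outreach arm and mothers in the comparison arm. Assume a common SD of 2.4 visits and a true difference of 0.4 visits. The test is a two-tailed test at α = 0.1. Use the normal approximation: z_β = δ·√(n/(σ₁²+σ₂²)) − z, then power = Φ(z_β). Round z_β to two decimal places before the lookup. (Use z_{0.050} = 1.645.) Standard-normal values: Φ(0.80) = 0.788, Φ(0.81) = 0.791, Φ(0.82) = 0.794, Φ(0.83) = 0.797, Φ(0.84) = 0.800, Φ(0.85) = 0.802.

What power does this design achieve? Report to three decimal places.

z_β = δ·√(n/(σ₁²+σ₂²)) − z_{α/2}
    = 0.4 · √(435/11.52) − 1.645
    = 0.4 · 6.14495 − 1.645
    = 2.4580 − 1.645 = 0.8130 → 0.81
Power = Φ(0.81) = 0.791.

Power ≈ 0.791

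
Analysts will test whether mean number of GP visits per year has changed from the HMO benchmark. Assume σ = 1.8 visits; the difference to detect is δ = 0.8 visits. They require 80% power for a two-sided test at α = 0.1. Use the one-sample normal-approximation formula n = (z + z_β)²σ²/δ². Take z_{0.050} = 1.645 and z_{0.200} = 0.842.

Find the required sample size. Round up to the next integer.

n = 32

n = (z_{α/2} + z_β)² · σ² / δ²
  = (1.645 + 0.842)² · 1.8² / 0.8²
  = 6.1852 · 3.24 / 0.64
  = 31.31
Round up → n = 32.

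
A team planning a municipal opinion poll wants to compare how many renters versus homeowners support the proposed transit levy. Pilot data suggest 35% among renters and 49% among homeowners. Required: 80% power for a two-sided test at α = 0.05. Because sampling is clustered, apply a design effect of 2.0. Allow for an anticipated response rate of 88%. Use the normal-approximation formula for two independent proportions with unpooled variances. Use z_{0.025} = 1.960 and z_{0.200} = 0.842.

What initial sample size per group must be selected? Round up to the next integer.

n = (z_{α/2} + z_β)² · [p₁(1−p₁) + p₂(1−p₂)] / (p₁ − p₂)²
  = (1.960 + 0.842)² · (0.35·0.65 + 0.49·0.51) / (-0.14)²
  = (2.802)² · (0.2275 + 0.2499) / 0.0196
  = 7.8512 · 0.4774 / 0.0196
  = 191.23
Design effect: 2.0 × 191.23 = 382.47.
Adjust for 88% response: 382.47 / 0.88 = 434.62.
Round up → n = 435 per group.

n = 435 per group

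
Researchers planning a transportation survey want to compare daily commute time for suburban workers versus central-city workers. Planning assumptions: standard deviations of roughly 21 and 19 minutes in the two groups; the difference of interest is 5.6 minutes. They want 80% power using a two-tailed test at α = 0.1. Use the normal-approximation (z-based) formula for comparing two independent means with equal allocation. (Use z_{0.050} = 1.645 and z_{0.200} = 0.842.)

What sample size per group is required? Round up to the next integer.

n = 159 per group

n = (z_{α/2} + z_β)² · (σ₁² + σ₂²) / δ²
  = (1.645 + 0.842)² · (21² + 19² = 802) / 5.6²
  = 6.1852 · 802 / 31.36
  = 158.18
Round up → n = 159 per group.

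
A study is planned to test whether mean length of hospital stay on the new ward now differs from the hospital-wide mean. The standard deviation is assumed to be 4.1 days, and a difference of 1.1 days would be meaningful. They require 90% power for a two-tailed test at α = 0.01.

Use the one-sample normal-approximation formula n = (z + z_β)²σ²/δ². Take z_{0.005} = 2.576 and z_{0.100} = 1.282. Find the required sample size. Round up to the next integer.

n = (z_{α/2} + z_β)² · σ² / δ²
  = (2.576 + 1.282)² · 4.1² / 1.1²
  = 14.8842 · 16.81 / 1.21
  = 206.78
Round up → n = 207.

n = 207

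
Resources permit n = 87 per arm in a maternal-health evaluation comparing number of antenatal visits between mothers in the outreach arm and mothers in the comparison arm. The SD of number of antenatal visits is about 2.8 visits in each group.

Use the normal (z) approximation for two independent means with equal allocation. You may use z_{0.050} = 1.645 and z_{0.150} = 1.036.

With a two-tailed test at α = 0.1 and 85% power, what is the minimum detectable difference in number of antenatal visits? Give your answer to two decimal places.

Minimum detectable difference ≈ 1.14 visits

δ = (z_{α/2} + z_β) · √((σ₁²+σ₂²)/n)
  = (1.645 + 1.036) · √(15.68/87)
  = 2.681 · √0.18023
  = 2.681 · 0.4245
  = 1.1382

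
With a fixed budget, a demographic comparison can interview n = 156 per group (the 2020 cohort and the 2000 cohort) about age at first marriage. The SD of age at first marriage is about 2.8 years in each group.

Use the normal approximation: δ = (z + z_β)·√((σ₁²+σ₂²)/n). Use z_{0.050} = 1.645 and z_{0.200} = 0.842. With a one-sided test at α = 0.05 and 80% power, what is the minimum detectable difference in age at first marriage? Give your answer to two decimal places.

δ = (z_α + z_β) · √((σ₁²+σ₂²)/n)
  = (1.645 + 0.842) · √(15.68/156)
  = 2.487 · √0.10051
  = 2.487 · 0.3170
  = 0.7885

Minimum detectable difference ≈ 0.79 years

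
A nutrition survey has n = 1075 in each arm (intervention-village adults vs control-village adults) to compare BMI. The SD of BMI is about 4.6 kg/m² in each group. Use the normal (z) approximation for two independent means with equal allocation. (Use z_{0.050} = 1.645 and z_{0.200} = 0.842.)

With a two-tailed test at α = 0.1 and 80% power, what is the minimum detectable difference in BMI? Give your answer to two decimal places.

Minimum detectable difference ≈ 0.49 kg/m²

δ = (z_{α/2} + z_β) · √((σ₁²+σ₂²)/n)
  = (1.645 + 0.842) · √(42.32/1075)
  = 2.487 · √0.03937
  = 2.487 · 0.1984
  = 0.4935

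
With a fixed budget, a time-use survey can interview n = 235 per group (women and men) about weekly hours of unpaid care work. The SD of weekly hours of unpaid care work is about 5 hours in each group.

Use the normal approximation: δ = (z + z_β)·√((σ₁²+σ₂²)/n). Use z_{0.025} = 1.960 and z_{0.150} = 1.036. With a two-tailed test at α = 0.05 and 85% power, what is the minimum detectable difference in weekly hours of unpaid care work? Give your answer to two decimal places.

Minimum detectable difference ≈ 1.38 hours

δ = (z_{α/2} + z_β) · √((σ₁²+σ₂²)/n)
  = (1.960 + 1.036) · √(50/235)
  = 2.996 · √0.21277
  = 2.996 · 0.4613
  = 1.3820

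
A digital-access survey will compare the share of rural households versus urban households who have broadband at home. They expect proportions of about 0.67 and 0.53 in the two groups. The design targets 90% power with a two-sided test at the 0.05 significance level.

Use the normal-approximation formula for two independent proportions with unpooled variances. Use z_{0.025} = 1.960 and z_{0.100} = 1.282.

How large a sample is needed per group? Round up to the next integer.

n = 253 per group

n = (z_{α/2} + z_β)² · [p₁(1−p₁) + p₂(1−p₂)] / (p₁ − p₂)²
  = (1.960 + 1.282)² · (0.67·0.33 + 0.53·0.47) / (0.14)²
  = (3.242)² · (0.2211 + 0.2491) / 0.0196
  = 10.5106 · 0.4702 / 0.0196
  = 252.15
Round up → n = 253 per group.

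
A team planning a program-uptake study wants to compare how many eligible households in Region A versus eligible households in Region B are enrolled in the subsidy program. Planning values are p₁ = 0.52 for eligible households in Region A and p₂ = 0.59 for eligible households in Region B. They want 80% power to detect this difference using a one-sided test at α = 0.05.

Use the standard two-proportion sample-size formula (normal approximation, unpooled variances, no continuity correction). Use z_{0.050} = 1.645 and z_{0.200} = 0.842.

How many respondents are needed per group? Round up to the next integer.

n = 621 per group

n = (z_α + z_β)² · [p₁(1−p₁) + p₂(1−p₂)] / (p₁ − p₂)²
  = (1.645 + 0.842)² · (0.52·0.48 + 0.59·0.41) / (-0.07)²
  = (2.487)² · (0.2496 + 0.2419) / 0.0049
  = 6.1852 · 0.4915 / 0.0049
  = 620.41
Round up → n = 621 per group.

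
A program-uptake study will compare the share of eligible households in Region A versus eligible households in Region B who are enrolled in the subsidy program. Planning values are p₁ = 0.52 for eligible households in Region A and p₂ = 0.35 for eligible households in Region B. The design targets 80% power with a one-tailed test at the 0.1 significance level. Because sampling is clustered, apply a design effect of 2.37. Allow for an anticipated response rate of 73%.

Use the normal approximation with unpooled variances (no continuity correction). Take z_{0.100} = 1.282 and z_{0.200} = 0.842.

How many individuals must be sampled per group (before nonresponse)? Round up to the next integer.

n = (z_α + z_β)² · [p₁(1−p₁) + p₂(1−p₂)] / (p₁ − p₂)²
  = (1.282 + 0.842)² · (0.52·0.48 + 0.35·0.65) / (0.17)²
  = (2.124)² · (0.2496 + 0.2275) / 0.0289
  = 4.5114 · 0.4771 / 0.0289
  = 74.48
Design effect: 2.37 × 74.48 = 176.51.
Adjust for 73% response: 176.51 / 0.73 = 241.79.
Round up → n = 242 per group.

n = 242 per group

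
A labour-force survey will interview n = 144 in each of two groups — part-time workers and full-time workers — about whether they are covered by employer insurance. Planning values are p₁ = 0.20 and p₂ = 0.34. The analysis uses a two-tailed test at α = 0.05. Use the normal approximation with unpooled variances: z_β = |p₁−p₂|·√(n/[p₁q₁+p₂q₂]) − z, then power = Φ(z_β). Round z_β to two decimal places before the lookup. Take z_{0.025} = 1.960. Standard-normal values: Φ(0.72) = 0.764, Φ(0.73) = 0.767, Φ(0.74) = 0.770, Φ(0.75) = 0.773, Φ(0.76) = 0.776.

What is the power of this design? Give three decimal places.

Power ≈ 0.773

z_β = |p₁−p₂|·√(n/[p₁q₁+p₂q₂]) − z_{α/2}
    = 0.14 · √(144/0.3844) − 1.960
    = 0.14 · 19.3548 − 1.960
    = 2.7097 − 1.960 = 0.7497 → 0.75
Power = Φ(0.75) = 0.773.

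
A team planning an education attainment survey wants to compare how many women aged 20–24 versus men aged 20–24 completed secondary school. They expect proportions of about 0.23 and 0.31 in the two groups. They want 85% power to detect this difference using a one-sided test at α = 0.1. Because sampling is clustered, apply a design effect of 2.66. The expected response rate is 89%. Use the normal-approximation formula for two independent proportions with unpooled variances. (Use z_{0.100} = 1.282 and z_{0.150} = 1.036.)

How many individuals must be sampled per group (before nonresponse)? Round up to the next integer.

n = (z_α + z_β)² · [p₁(1−p₁) + p₂(1−p₂)] / (p₁ − p₂)²
  = (1.282 + 1.036)² · (0.23·0.77 + 0.31·0.69) / (-0.08)²
  = (2.318)² · (0.1771 + 0.2139) / 0.0064
  = 5.3731 · 0.3910 / 0.0064
  = 328.26
Design effect: 2.66 × 328.26 = 873.18.
Adjust for 89% response: 873.18 / 0.89 = 981.10.
Round up → n = 982 per group.

n = 982 per group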